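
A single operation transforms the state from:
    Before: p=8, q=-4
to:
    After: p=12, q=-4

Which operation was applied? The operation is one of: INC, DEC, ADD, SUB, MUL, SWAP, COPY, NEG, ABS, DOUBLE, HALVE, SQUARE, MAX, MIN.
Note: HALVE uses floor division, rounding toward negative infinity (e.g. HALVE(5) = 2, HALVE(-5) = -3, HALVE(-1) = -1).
SUB(p, q)

Analyzing the change:
Before: p=8, q=-4
After: p=12, q=-4
Variable p changed from 8 to 12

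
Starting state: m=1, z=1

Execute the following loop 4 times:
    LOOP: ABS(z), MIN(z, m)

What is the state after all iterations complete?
m=1, z=1

Iteration trace:
Start: m=1, z=1
After iteration 1: m=1, z=1
After iteration 2: m=1, z=1
After iteration 3: m=1, z=1
After iteration 4: m=1, z=1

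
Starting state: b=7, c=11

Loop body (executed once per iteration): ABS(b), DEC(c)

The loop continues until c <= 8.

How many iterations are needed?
3

Tracing iterations:
Initial: b=7, c=11
After iteration 1: b=7, c=10
After iteration 2: b=7, c=9
After iteration 3: b=7, c=8
c <= 8 now holds, so the loop exits after 3 iterations.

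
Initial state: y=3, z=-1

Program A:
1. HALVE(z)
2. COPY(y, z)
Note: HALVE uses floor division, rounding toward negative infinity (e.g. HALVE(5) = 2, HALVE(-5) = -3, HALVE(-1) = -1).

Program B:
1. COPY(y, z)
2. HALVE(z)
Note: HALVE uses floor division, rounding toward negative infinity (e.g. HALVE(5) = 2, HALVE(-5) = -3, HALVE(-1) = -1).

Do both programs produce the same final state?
Yes

Program A final state: y=-1, z=-1
Program B final state: y=-1, z=-1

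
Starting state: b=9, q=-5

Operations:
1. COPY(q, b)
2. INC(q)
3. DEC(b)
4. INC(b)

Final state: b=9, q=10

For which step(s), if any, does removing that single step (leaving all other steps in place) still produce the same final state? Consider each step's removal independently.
None - removing any single step changes the final result

Testing removal of each single step:
Without step 1: final = b=9, q=-4 (different)
Without step 2: final = b=9, q=9 (different)
Without step 3: final = b=10, q=10 (different)
Without step 4: final = b=8, q=10 (different)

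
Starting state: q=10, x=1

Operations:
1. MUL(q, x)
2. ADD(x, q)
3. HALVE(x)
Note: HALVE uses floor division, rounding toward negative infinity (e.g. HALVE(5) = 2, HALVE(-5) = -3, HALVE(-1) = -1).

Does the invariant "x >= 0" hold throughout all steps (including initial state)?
Yes

The invariant holds at every step.

State at each step:
Initial: q=10, x=1
After step 1: q=10, x=1
After step 2: q=10, x=11
After step 3: q=10, x=5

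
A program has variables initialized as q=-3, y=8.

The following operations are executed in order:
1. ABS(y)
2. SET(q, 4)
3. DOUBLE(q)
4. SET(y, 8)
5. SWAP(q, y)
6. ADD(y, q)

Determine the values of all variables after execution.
{q: 8, y: 16}

Step-by-step execution:
Initial: q=-3, y=8
After step 1 (ABS(y)): q=-3, y=8
After step 2 (SET(q, 4)): q=4, y=8
After step 3 (DOUBLE(q)): q=8, y=8
After step 4 (SET(y, 8)): q=8, y=8
After step 5 (SWAP(q, y)): q=8, y=8
After step 6 (ADD(y, q)): q=8, y=16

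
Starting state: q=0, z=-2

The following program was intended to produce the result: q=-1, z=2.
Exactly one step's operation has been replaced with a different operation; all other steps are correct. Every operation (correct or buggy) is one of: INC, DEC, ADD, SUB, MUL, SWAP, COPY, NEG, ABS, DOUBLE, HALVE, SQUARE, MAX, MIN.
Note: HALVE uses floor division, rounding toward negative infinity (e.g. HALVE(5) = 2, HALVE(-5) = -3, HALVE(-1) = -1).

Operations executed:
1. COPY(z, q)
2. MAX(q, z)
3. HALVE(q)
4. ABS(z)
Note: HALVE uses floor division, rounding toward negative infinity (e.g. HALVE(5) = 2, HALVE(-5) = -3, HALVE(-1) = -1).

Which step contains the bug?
Step 1

Trace with buggy code:
Initial: q=0, z=-2
After step 1: q=0, z=0
After step 2: q=0, z=0
After step 3: q=0, z=0
After step 4: q=0, z=0
Actual final q=0, z=0 ≠ expected q=-1, z=2.
Step 1 is the only position where a single-operation replacement can produce the expected result.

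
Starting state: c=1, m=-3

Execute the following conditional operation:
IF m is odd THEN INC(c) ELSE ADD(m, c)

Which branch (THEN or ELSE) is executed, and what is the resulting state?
Branch: THEN, Final state: c=2, m=-3

Evaluating condition: m is odd
Condition is True, so THEN branch executes
After INC(c): c=2, m=-3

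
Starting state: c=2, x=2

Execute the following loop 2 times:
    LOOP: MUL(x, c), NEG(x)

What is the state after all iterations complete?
c=2, x=8

Iteration trace:
Start: c=2, x=2
After iteration 1: c=2, x=-4
After iteration 2: c=2, x=8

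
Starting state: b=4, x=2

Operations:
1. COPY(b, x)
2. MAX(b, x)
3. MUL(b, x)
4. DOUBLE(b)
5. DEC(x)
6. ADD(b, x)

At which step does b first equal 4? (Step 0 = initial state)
Step 0

Tracing b:
Initial: b = 4 ← first occurrence
After step 1: b = 2
After step 2: b = 2
After step 3: b = 4
After step 4: b = 8
After step 5: b = 8
After step 6: b = 9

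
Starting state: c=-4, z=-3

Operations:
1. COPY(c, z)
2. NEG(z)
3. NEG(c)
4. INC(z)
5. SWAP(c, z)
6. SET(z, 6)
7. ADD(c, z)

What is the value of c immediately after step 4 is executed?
c = 3

Tracing c through execution:
Initial: c = -4
After step 1 (COPY(c, z)): c = -3
After step 2 (NEG(z)): c = -3
After step 3 (NEG(c)): c = 3
After step 4 (INC(z)): c = 3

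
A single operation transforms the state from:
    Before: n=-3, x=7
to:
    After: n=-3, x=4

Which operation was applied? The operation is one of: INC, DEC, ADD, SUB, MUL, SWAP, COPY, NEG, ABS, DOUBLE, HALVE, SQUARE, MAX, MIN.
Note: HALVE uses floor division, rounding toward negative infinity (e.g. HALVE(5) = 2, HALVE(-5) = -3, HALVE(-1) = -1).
ADD(x, n)

Analyzing the change:
Before: n=-3, x=7
After: n=-3, x=4
Variable x changed from 7 to 4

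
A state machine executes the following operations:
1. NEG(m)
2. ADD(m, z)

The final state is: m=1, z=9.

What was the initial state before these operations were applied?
m=8, z=9

Working backwards:
Final state: m=1, z=9
Before step 2 (ADD(m, z)): m=-8, z=9
Before step 1 (NEG(m)): m=8, z=9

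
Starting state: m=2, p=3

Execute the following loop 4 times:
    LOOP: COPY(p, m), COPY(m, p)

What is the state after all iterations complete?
m=2, p=2

Iteration trace:
Start: m=2, p=3
After iteration 1: m=2, p=2
After iteration 2: m=2, p=2
After iteration 3: m=2, p=2
After iteration 4: m=2, p=2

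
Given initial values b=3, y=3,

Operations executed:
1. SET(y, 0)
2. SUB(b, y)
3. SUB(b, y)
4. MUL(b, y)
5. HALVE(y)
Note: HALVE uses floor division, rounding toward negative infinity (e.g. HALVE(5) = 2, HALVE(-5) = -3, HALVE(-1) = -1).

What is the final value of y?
y = 0

Tracing execution:
Step 1: SET(y, 0) → y = 0
Step 2: SUB(b, y) → y = 0
Step 3: SUB(b, y) → y = 0
Step 4: MUL(b, y) → y = 0
Step 5: HALVE(y) → y = 0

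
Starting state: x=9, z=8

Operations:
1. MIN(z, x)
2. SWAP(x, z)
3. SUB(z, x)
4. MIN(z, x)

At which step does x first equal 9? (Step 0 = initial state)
Step 0

Tracing x:
Initial: x = 9 ← first occurrence
After step 1: x = 9
After step 2: x = 8
After step 3: x = 8
After step 4: x = 8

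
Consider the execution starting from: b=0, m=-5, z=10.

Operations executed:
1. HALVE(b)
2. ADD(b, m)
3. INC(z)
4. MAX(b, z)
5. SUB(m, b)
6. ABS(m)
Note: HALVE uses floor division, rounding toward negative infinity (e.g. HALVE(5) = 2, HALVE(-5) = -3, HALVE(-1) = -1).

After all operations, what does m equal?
m = 16

Tracing execution:
Step 1: HALVE(b) → m = -5
Step 2: ADD(b, m) → m = -5
Step 3: INC(z) → m = -5
Step 4: MAX(b, z) → m = -5
Step 5: SUB(m, b) → m = -16
Step 6: ABS(m) → m = 16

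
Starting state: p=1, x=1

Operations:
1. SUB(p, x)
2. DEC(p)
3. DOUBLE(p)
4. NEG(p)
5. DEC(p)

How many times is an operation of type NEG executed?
1

Counting NEG operations:
Step 4: NEG(p) ← NEG
Total: 1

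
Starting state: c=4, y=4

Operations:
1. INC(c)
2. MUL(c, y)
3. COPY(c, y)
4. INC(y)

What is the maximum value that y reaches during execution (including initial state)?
5

Values of y at each step:
Initial: y = 4
After step 1: y = 4
After step 2: y = 4
After step 3: y = 4
After step 4: y = 5 ← maximum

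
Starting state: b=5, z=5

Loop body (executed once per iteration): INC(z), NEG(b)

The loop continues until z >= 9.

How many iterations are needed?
4

Tracing iterations:
Initial: b=5, z=5
After iteration 1: b=-5, z=6
After iteration 2: b=5, z=7
After iteration 3: b=-5, z=8
After iteration 4: b=5, z=9
z >= 9 now holds, so the loop exits after 4 iterations.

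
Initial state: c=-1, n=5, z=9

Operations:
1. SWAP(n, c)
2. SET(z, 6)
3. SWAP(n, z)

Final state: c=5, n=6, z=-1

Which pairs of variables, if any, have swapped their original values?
None

Comparing initial and final values:
z: 9 → -1
c: -1 → 5
n: 5 → 6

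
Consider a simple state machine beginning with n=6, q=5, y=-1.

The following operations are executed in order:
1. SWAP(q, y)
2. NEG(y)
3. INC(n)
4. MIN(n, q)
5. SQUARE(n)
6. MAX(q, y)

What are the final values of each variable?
{n: 1, q: -1, y: -5}

Step-by-step execution:
Initial: n=6, q=5, y=-1
After step 1 (SWAP(q, y)): n=6, q=-1, y=5
After step 2 (NEG(y)): n=6, q=-1, y=-5
After step 3 (INC(n)): n=7, q=-1, y=-5
After step 4 (MIN(n, q)): n=-1, q=-1, y=-5
After step 5 (SQUARE(n)): n=1, q=-1, y=-5
After step 6 (MAX(q, y)): n=1, q=-1, y=-5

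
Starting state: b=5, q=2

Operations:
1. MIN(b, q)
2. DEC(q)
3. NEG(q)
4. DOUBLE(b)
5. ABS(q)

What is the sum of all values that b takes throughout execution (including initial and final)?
19

Values of b at each step:
Initial: b = 5
After step 1: b = 2
After step 2: b = 2
After step 3: b = 2
After step 4: b = 4
After step 5: b = 4
Sum = 5 + 2 + 2 + 2 + 4 + 4 = 19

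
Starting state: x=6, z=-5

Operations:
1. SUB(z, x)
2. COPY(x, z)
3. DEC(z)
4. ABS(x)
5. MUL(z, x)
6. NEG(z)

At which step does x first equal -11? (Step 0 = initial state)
Step 2

Tracing x:
Initial: x = 6
After step 1: x = 6
After step 2: x = -11 ← first occurrence
After step 3: x = -11
After step 4: x = 11
After step 5: x = 11
After step 6: x = 11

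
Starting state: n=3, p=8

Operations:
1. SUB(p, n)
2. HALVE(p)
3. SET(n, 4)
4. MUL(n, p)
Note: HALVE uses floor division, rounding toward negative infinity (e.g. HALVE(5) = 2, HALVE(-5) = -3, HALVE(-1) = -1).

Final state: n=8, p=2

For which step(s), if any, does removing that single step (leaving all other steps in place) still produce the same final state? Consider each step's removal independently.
None - removing any single step changes the final result

Testing removal of each single step:
Without step 1: final = n=16, p=4 (different)
Without step 2: final = n=20, p=5 (different)
Without step 3: final = n=6, p=2 (different)
Without step 4: final = n=4, p=2 (different)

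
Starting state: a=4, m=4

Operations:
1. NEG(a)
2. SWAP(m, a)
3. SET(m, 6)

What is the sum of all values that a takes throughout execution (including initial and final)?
8

Values of a at each step:
Initial: a = 4
After step 1: a = -4
After step 2: a = 4
After step 3: a = 4
Sum = 4 + -4 + 4 + 4 = 8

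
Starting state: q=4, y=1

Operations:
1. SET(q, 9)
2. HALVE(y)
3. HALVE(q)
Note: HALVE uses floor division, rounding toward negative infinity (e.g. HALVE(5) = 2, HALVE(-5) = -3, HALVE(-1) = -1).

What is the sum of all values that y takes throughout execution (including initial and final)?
2

Values of y at each step:
Initial: y = 1
After step 1: y = 1
After step 2: y = 0
After step 3: y = 0
Sum = 1 + 1 + 0 + 0 = 2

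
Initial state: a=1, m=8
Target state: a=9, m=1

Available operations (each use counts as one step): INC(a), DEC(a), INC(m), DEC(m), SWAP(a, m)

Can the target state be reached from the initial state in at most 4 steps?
Yes

Path (2 steps): INC(m) → SWAP(a, m)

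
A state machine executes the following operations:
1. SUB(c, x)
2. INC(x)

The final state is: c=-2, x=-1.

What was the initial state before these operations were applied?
c=-4, x=-2

Working backwards:
Final state: c=-2, x=-1
Before step 2 (INC(x)): c=-2, x=-2
Before step 1 (SUB(c, x)): c=-4, x=-2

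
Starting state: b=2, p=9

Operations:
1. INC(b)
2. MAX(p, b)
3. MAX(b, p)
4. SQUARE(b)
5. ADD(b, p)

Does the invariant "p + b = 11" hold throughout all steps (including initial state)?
No, violated after step 1

The invariant is violated after step 1.

State at each step:
Initial: b=2, p=9
After step 1: b=3, p=9
After step 2: b=3, p=9
After step 3: b=9, p=9
After step 4: b=81, p=9
After step 5: b=90, p=9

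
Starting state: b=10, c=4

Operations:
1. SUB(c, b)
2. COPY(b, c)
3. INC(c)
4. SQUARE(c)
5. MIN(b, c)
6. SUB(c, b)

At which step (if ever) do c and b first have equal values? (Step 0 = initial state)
Step 2

c and b first become equal after step 2.

Comparing values at each step:
Initial: c=4, b=10
After step 1: c=-6, b=10
After step 2: c=-6, b=-6 ← equal!
After step 3: c=-5, b=-6
After step 4: c=25, b=-6
After step 5: c=25, b=-6
After step 6: c=31, b=-6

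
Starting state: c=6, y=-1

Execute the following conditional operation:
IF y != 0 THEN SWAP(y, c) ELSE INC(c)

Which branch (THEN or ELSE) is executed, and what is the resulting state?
Branch: THEN, Final state: c=-1, y=6

Evaluating condition: y != 0
y = -1
Condition is True, so THEN branch executes
After SWAP(y, c): c=-1, y=6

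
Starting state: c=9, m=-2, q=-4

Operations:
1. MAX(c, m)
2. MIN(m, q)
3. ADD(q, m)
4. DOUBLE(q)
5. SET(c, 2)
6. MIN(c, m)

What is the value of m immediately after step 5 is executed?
m = -4

Tracing m through execution:
Initial: m = -2
After step 1 (MAX(c, m)): m = -2
After step 2 (MIN(m, q)): m = -4
After step 3 (ADD(q, m)): m = -4
After step 4 (DOUBLE(q)): m = -4
After step 5 (SET(c, 2)): m = -4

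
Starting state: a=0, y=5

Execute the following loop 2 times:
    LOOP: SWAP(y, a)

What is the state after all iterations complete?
a=0, y=5

Iteration trace:
Start: a=0, y=5
After iteration 1: a=5, y=0
After iteration 2: a=0, y=5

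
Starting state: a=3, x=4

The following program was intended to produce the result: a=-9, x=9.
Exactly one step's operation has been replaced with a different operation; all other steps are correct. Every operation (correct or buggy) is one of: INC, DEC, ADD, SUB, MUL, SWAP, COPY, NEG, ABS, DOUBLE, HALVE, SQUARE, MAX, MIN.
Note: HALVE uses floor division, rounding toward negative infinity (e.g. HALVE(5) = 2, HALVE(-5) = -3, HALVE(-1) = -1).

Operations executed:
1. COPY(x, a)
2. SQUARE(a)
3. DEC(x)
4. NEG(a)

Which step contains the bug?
Step 3

Trace with buggy code:
Initial: a=3, x=4
After step 1: a=3, x=3
After step 2: a=9, x=3
After step 3: a=9, x=2
After step 4: a=-9, x=2
Actual final a=-9, x=2 ≠ expected a=-9, x=9.
Step 3 is the only position where a single-operation replacement can produce the expected result.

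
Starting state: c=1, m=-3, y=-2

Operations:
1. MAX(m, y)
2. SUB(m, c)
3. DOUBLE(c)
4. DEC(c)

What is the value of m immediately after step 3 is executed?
m = -3

Tracing m through execution:
Initial: m = -3
After step 1 (MAX(m, y)): m = -2
After step 2 (SUB(m, c)): m = -3
After step 3 (DOUBLE(c)): m = -3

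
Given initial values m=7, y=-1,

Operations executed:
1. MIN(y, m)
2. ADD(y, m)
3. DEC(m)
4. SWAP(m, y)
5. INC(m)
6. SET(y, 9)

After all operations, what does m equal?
m = 7

Tracing execution:
Step 1: MIN(y, m) → m = 7
Step 2: ADD(y, m) → m = 7
Step 3: DEC(m) → m = 6
Step 4: SWAP(m, y) → m = 6
Step 5: INC(m) → m = 7
Step 6: SET(y, 9) → m = 7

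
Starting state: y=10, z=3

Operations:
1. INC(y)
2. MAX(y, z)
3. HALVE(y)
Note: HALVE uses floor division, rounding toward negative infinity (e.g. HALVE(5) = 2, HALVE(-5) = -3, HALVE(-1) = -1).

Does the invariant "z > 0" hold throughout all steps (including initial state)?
Yes

The invariant holds at every step.

State at each step:
Initial: y=10, z=3
After step 1: y=11, z=3
After step 2: y=11, z=3
After step 3: y=5, z=3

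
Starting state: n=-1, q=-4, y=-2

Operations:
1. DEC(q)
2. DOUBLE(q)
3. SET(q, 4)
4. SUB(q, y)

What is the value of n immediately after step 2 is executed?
n = -1

Tracing n through execution:
Initial: n = -1
After step 1 (DEC(q)): n = -1
After step 2 (DOUBLE(q)): n = -1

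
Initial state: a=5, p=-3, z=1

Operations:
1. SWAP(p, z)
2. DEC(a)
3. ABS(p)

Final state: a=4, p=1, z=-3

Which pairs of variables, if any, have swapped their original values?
(p, z)

Comparing initial and final values:
a: 5 → 4
p: -3 → 1
z: 1 → -3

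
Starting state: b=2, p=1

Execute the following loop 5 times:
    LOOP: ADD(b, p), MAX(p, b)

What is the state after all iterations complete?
b=48, p=48

Iteration trace:
Start: b=2, p=1
After iteration 1: b=3, p=3
After iteration 2: b=6, p=6
After iteration 3: b=12, p=12
After iteration 4: b=24, p=24
After iteration 5: b=48, p=48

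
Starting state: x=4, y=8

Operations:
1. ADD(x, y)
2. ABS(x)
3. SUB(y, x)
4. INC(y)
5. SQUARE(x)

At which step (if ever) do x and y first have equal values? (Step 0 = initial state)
Never

x and y never become equal during execution.

Comparing values at each step:
Initial: x=4, y=8
After step 1: x=12, y=8
After step 2: x=12, y=8
After step 3: x=12, y=-4
After step 4: x=12, y=-3
After step 5: x=144, y=-3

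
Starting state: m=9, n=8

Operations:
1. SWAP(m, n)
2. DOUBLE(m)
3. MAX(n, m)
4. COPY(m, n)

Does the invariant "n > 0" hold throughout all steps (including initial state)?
Yes

The invariant holds at every step.

State at each step:
Initial: m=9, n=8
After step 1: m=8, n=9
After step 2: m=16, n=9
After step 3: m=16, n=16
After step 4: m=16, n=16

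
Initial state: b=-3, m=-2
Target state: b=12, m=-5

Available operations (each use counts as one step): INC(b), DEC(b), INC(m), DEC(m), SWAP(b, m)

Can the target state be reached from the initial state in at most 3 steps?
No

The target state cannot be reached within 3 steps.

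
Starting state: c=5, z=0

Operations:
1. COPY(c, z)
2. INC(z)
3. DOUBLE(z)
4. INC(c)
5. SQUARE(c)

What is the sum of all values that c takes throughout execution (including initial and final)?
7

Values of c at each step:
Initial: c = 5
After step 1: c = 0
After step 2: c = 0
After step 3: c = 0
After step 4: c = 1
After step 5: c = 1
Sum = 5 + 0 + 0 + 0 + 1 + 1 = 7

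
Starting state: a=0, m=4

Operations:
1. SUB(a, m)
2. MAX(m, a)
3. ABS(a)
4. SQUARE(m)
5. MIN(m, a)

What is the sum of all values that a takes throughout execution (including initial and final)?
4

Values of a at each step:
Initial: a = 0
After step 1: a = -4
After step 2: a = -4
After step 3: a = 4
After step 4: a = 4
After step 5: a = 4
Sum = 0 + -4 + -4 + 4 + 4 + 4 = 4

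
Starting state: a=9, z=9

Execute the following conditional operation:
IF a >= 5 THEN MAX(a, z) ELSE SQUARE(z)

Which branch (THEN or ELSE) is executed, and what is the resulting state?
Branch: THEN, Final state: a=9, z=9

Evaluating condition: a >= 5
a = 9
Condition is True, so THEN branch executes
After MAX(a, z): a=9, z=9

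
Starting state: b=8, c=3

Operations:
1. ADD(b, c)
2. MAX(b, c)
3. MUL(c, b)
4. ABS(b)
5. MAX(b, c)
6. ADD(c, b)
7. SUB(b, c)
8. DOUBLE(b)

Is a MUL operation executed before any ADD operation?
No

First MUL: step 3
First ADD: step 1
Since 3 > 1, ADD comes first.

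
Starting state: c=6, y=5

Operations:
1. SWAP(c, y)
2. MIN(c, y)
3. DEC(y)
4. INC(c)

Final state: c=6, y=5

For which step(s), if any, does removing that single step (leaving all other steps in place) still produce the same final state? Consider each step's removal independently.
Step(s) 2

Testing removal of each single step:
Without step 1: final = c=6, y=4 (different)
Without step 2: final = c=6, y=5 (same)
Without step 3: final = c=6, y=6 (different)
Without step 4: final = c=5, y=5 (different)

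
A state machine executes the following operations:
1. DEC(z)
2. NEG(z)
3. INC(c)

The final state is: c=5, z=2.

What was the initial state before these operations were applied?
c=4, z=-1

Working backwards:
Final state: c=5, z=2
Before step 3 (INC(c)): c=4, z=2
Before step 2 (NEG(z)): c=4, z=-2
Before step 1 (DEC(z)): c=4, z=-1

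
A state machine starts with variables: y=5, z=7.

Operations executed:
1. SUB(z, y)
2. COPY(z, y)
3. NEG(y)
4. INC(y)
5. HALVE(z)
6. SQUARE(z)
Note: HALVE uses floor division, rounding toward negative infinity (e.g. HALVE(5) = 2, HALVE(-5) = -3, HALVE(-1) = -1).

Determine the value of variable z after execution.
z = 4

Tracing execution:
Step 1: SUB(z, y) → z = 2
Step 2: COPY(z, y) → z = 5
Step 3: NEG(y) → z = 5
Step 4: INC(y) → z = 5
Step 5: HALVE(z) → z = 2
Step 6: SQUARE(z) → z = 4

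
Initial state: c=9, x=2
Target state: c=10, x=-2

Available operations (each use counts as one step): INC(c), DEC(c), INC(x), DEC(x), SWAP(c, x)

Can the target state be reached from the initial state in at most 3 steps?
No

The target state cannot be reached within 3 steps.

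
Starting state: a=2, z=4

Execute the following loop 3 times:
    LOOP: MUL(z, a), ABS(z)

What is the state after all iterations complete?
a=2, z=32

Iteration trace:
Start: a=2, z=4
After iteration 1: a=2, z=8
After iteration 2: a=2, z=16
After iteration 3: a=2, z=32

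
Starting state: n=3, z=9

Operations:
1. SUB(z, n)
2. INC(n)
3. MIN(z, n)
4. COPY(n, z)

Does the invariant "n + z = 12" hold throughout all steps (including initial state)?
No, violated after step 1

The invariant is violated after step 1.

State at each step:
Initial: n=3, z=9
After step 1: n=3, z=6
After step 2: n=4, z=6
After step 3: n=4, z=4
After step 4: n=4, z=4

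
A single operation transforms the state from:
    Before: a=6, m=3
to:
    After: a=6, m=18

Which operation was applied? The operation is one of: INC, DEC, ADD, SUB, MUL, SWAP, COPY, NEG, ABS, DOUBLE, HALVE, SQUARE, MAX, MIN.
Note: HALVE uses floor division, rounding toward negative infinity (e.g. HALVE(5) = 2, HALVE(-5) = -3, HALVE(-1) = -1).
MUL(m, a)

Analyzing the change:
Before: a=6, m=3
After: a=6, m=18
Variable m changed from 3 to 18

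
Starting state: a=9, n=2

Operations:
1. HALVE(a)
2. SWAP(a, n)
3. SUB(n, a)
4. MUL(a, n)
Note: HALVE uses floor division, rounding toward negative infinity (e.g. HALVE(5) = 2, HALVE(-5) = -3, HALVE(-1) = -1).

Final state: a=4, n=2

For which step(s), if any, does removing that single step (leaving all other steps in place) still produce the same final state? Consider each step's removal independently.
None - removing any single step changes the final result

Testing removal of each single step:
Without step 1: final = a=14, n=7 (different)
Without step 2: final = a=-8, n=-2 (different)
Without step 3: final = a=8, n=4 (different)
Without step 4: final = a=2, n=2 (different)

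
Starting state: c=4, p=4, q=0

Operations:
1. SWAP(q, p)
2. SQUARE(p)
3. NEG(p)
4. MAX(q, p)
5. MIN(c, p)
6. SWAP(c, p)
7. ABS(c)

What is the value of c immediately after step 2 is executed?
c = 4

Tracing c through execution:
Initial: c = 4
After step 1 (SWAP(q, p)): c = 4
After step 2 (SQUARE(p)): c = 4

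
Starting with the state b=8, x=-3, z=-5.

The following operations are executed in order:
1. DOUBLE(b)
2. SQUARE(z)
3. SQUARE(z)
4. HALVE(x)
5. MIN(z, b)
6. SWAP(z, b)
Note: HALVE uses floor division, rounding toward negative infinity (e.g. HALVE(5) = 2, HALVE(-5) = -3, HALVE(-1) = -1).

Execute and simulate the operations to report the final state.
{b: 16, x: -2, z: 16}

Step-by-step execution:
Initial: b=8, x=-3, z=-5
After step 1 (DOUBLE(b)): b=16, x=-3, z=-5
After step 2 (SQUARE(z)): b=16, x=-3, z=25
After step 3 (SQUARE(z)): b=16, x=-3, z=625
After step 4 (HALVE(x)): b=16, x=-2, z=625
After step 5 (MIN(z, b)): b=16, x=-2, z=16
After step 6 (SWAP(z, b)): b=16, x=-2, z=16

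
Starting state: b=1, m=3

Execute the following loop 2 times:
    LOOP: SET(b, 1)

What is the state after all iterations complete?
b=1, m=3

Iteration trace:
Start: b=1, m=3
After iteration 1: b=1, m=3
After iteration 2: b=1, m=3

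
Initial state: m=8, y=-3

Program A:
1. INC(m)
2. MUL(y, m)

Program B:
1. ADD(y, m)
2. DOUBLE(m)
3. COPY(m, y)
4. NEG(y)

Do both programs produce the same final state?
No

Program A final state: m=9, y=-27
Program B final state: m=5, y=-5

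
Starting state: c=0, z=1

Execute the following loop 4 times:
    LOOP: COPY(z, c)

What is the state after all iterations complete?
c=0, z=0

Iteration trace:
Start: c=0, z=1
After iteration 1: c=0, z=0
After iteration 2: c=0, z=0
After iteration 3: c=0, z=0
After iteration 4: c=0, z=0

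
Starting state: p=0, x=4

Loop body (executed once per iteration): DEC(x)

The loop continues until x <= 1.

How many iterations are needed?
3

Tracing iterations:
Initial: p=0, x=4
After iteration 1: p=0, x=3
After iteration 2: p=0, x=2
After iteration 3: p=0, x=1
x <= 1 now holds, so the loop exits after 3 iterations.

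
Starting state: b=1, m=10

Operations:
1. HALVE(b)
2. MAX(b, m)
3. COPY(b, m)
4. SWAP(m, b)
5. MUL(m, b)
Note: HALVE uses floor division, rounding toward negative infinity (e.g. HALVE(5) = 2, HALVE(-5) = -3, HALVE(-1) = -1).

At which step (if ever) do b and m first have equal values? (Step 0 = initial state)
Step 2

b and m first become equal after step 2.

Comparing values at each step:
Initial: b=1, m=10
After step 1: b=0, m=10
After step 2: b=10, m=10 ← equal!
After step 3: b=10, m=10 ← equal!
After step 4: b=10, m=10 ← equal!
After step 5: b=10, m=100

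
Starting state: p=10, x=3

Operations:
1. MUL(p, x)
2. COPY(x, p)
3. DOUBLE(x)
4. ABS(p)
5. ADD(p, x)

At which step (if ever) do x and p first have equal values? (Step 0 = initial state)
Step 2

x and p first become equal after step 2.

Comparing values at each step:
Initial: x=3, p=10
After step 1: x=3, p=30
After step 2: x=30, p=30 ← equal!
After step 3: x=60, p=30
After step 4: x=60, p=30
After step 5: x=60, p=90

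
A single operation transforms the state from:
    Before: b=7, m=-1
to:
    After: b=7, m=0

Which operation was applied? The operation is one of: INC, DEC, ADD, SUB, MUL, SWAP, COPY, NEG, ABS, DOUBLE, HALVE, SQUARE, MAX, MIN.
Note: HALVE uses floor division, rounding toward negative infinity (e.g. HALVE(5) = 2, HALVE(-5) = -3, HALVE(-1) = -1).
INC(m)

Analyzing the change:
Before: b=7, m=-1
After: b=7, m=0
Variable m changed from -1 to 0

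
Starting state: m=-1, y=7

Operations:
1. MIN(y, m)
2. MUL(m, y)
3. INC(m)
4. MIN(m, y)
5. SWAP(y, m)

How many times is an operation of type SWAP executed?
1

Counting SWAP operations:
Step 5: SWAP(y, m) ← SWAP
Total: 1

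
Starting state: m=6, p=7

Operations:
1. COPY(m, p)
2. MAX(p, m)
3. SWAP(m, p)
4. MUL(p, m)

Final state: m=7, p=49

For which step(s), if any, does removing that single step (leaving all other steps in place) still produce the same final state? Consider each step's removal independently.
Step(s) 2, 3

Testing removal of each single step:
Without step 1: final = m=7, p=42 (different)
Without step 2: final = m=7, p=49 (same)
Without step 3: final = m=7, p=49 (same)
Without step 4: final = m=7, p=7 (different)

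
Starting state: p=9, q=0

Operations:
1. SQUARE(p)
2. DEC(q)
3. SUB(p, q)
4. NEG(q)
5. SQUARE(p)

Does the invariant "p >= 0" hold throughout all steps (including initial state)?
Yes

The invariant holds at every step.

State at each step:
Initial: p=9, q=0
After step 1: p=81, q=0
After step 2: p=81, q=-1
After step 3: p=82, q=-1
After step 4: p=82, q=1
After step 5: p=6724, q=1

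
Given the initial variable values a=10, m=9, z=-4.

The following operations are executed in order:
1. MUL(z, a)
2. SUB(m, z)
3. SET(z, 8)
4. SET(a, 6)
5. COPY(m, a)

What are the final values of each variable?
{a: 6, m: 6, z: 8}

Step-by-step execution:
Initial: a=10, m=9, z=-4
After step 1 (MUL(z, a)): a=10, m=9, z=-40
After step 2 (SUB(m, z)): a=10, m=49, z=-40
After step 3 (SET(z, 8)): a=10, m=49, z=8
After step 4 (SET(a, 6)): a=6, m=49, z=8
After step 5 (COPY(m, a)): a=6, m=6, z=8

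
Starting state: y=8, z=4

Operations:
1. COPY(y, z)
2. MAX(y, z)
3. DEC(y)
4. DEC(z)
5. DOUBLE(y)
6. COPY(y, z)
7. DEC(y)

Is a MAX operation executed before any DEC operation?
Yes

First MAX: step 2
First DEC: step 3
Since 2 < 3, MAX comes first.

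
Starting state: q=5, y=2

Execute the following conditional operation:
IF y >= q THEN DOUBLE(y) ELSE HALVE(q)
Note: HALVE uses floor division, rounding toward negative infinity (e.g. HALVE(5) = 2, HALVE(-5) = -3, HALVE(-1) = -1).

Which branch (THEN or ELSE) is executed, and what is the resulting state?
Branch: ELSE, Final state: q=2, y=2

Evaluating condition: y >= q
y = 2, q = 5
Condition is False, so ELSE branch executes
After HALVE(q): q=2, y=2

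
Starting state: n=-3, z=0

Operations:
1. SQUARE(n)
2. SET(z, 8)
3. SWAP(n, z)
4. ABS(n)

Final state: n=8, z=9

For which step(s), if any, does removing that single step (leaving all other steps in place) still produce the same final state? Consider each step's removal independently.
Step(s) 4

Testing removal of each single step:
Without step 1: final = n=8, z=-3 (different)
Without step 2: final = n=0, z=9 (different)
Without step 3: final = n=9, z=8 (different)
Without step 4: final = n=8, z=9 (same)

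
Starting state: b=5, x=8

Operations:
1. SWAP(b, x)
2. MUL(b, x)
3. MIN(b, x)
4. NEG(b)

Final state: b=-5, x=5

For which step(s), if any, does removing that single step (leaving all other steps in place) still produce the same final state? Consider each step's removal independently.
Step(s) 2

Testing removal of each single step:
Without step 1: final = b=-8, x=8 (different)
Without step 2: final = b=-5, x=5 (same)
Without step 3: final = b=-40, x=5 (different)
Without step 4: final = b=5, x=5 (different)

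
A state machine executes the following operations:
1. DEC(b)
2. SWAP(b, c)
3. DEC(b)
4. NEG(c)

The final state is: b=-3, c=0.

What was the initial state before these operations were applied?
b=1, c=-2

Working backwards:
Final state: b=-3, c=0
Before step 4 (NEG(c)): b=-3, c=0
Before step 3 (DEC(b)): b=-2, c=0
Before step 2 (SWAP(b, c)): b=0, c=-2
Before step 1 (DEC(b)): b=1, c=-2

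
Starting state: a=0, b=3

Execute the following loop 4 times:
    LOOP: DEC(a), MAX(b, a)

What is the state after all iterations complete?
a=-4, b=3

Iteration trace:
Start: a=0, b=3
After iteration 1: a=-1, b=3
After iteration 2: a=-2, b=3
After iteration 3: a=-3, b=3
After iteration 4: a=-4, b=3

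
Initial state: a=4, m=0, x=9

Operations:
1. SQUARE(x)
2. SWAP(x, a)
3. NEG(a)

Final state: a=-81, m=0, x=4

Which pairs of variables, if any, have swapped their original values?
None

Comparing initial and final values:
x: 9 → 4
a: 4 → -81
m: 0 → 0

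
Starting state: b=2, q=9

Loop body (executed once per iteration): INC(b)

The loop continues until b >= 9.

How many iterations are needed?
7

Tracing iterations:
Initial: b=2, q=9
After iteration 1: b=3, q=9
After iteration 2: b=4, q=9
After iteration 3: b=5, q=9
After iteration 4: b=6, q=9
After iteration 5: b=7, q=9
After iteration 6: b=8, q=9
After iteration 7: b=9, q=9
b >= 9 now holds, so the loop exits after 7 iterations.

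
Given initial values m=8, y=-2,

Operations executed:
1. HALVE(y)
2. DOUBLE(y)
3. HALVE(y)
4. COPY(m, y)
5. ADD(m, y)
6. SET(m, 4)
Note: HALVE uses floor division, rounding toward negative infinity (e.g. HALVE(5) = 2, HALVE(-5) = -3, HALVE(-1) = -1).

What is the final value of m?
m = 4

Tracing execution:
Step 1: HALVE(y) → m = 8
Step 2: DOUBLE(y) → m = 8
Step 3: HALVE(y) → m = 8
Step 4: COPY(m, y) → m = -1
Step 5: ADD(m, y) → m = -2
Step 6: SET(m, 4) → m = 4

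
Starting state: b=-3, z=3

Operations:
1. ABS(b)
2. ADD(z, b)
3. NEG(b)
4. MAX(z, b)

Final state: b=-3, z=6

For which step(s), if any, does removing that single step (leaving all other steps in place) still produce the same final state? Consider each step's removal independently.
Step(s) 4

Testing removal of each single step:
Without step 1: final = b=3, z=3 (different)
Without step 2: final = b=-3, z=3 (different)
Without step 3: final = b=3, z=6 (different)
Without step 4: final = b=-3, z=6 (same)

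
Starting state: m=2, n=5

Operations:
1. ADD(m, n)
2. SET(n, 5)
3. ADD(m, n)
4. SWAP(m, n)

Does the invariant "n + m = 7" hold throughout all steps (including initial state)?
No, violated after step 1

The invariant is violated after step 1.

State at each step:
Initial: m=2, n=5
After step 1: m=7, n=5
After step 2: m=7, n=5
After step 3: m=12, n=5
After step 4: m=5, n=12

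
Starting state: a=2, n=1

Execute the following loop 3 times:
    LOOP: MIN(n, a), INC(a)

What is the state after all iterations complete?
a=5, n=1

Iteration trace:
Start: a=2, n=1
After iteration 1: a=3, n=1
After iteration 2: a=4, n=1
After iteration 3: a=5, n=1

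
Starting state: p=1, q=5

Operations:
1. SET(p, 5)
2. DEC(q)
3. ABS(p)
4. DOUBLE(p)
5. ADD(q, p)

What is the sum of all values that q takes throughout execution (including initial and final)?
36

Values of q at each step:
Initial: q = 5
After step 1: q = 5
After step 2: q = 4
After step 3: q = 4
After step 4: q = 4
After step 5: q = 14
Sum = 5 + 5 + 4 + 4 + 4 + 14 = 36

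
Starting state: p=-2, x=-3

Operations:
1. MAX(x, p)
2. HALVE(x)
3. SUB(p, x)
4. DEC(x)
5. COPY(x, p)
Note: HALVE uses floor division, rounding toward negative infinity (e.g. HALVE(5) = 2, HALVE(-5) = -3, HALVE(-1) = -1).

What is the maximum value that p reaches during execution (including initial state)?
-1

Values of p at each step:
Initial: p = -2
After step 1: p = -2
After step 2: p = -2
After step 3: p = -1 ← maximum
After step 4: p = -1
After step 5: p = -1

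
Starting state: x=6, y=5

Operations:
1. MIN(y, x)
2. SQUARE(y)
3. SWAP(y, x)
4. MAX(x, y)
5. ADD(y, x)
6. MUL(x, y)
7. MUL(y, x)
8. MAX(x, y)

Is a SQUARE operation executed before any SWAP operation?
Yes

First SQUARE: step 2
First SWAP: step 3
Since 2 < 3, SQUARE comes first.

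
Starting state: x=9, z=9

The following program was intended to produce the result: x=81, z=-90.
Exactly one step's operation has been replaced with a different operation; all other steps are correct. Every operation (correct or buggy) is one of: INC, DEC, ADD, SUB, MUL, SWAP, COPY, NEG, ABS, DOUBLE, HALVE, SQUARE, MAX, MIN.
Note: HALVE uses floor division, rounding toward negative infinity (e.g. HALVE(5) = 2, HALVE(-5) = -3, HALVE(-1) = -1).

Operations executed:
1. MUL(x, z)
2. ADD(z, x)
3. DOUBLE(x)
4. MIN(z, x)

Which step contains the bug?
Step 3

Trace with buggy code:
Initial: x=9, z=9
After step 1: x=81, z=9
After step 2: x=81, z=90
After step 3: x=162, z=90
After step 4: x=162, z=90
Actual final x=162, z=90 ≠ expected x=81, z=-90.
Step 3 is the only position where a single-operation replacement can produce the expected result.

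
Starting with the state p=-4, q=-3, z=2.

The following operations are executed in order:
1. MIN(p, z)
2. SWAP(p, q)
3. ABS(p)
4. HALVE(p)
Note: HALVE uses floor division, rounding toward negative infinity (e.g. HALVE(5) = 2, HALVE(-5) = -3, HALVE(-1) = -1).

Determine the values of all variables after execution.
{p: 1, q: -4, z: 2}

Step-by-step execution:
Initial: p=-4, q=-3, z=2
After step 1 (MIN(p, z)): p=-4, q=-3, z=2
After step 2 (SWAP(p, q)): p=-3, q=-4, z=2
After step 3 (ABS(p)): p=3, q=-4, z=2
After step 4 (HALVE(p)): p=1, q=-4, z=2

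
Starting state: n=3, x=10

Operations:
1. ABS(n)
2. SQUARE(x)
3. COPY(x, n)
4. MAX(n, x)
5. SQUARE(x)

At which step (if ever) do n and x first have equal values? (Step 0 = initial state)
Step 3

n and x first become equal after step 3.

Comparing values at each step:
Initial: n=3, x=10
After step 1: n=3, x=10
After step 2: n=3, x=100
After step 3: n=3, x=3 ← equal!
After step 4: n=3, x=3 ← equal!
After step 5: n=3, x=9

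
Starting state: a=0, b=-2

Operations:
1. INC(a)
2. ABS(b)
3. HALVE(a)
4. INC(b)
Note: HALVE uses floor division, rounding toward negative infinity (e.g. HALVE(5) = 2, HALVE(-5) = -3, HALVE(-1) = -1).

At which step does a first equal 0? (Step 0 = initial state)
Step 0

Tracing a:
Initial: a = 0 ← first occurrence
After step 1: a = 1
After step 2: a = 1
After step 3: a = 0
After step 4: a = 0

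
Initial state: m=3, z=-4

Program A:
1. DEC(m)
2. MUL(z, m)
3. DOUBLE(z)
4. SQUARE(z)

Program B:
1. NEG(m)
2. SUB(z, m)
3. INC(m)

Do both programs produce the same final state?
No

Program A final state: m=2, z=256
Program B final state: m=-2, z=-1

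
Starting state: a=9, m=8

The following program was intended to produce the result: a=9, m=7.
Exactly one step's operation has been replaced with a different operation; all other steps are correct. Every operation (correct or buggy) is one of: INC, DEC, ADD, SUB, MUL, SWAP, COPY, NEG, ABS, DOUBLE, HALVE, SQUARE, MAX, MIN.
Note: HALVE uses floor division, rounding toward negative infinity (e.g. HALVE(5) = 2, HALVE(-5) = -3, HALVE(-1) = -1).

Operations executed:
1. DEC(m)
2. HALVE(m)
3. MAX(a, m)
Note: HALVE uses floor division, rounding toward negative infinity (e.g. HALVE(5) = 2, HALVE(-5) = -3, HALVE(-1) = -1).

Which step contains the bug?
Step 2

Trace with buggy code:
Initial: a=9, m=8
After step 1: a=9, m=7
After step 2: a=9, m=3
After step 3: a=9, m=3
Actual final a=9, m=3 ≠ expected a=9, m=7.
Step 2 is the only position where a single-operation replacement can produce the expected result.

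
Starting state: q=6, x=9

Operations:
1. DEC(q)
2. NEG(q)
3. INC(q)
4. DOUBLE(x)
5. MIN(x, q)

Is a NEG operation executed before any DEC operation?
No

First NEG: step 2
First DEC: step 1
Since 2 > 1, DEC comes first.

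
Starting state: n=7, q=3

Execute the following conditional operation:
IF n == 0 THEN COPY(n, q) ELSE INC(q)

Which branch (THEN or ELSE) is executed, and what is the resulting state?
Branch: ELSE, Final state: n=7, q=4

Evaluating condition: n == 0
n = 7
Condition is False, so ELSE branch executes
After INC(q): n=7, q=4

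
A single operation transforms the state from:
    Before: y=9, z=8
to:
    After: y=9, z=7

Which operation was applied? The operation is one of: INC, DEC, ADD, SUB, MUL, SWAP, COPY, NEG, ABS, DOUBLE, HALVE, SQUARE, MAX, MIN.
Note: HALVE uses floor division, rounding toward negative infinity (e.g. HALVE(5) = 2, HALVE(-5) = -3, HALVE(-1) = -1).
DEC(z)

Analyzing the change:
Before: y=9, z=8
After: y=9, z=7
Variable z changed from 8 to 7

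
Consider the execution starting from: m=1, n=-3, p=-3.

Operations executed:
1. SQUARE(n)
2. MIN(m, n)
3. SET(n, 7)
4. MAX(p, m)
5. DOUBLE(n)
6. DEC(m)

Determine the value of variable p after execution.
p = 1

Tracing execution:
Step 1: SQUARE(n) → p = -3
Step 2: MIN(m, n) → p = -3
Step 3: SET(n, 7) → p = -3
Step 4: MAX(p, m) → p = 1
Step 5: DOUBLE(n) → p = 1
Step 6: DEC(m) → p = 1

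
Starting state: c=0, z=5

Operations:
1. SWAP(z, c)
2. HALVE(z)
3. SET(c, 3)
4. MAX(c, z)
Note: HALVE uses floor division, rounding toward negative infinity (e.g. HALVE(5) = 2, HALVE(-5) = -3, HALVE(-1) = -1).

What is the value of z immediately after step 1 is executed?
z = 0

Tracing z through execution:
Initial: z = 5
After step 1 (SWAP(z, c)): z = 0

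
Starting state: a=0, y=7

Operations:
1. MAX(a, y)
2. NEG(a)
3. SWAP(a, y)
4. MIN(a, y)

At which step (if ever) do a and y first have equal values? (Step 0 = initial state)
Step 1

a and y first become equal after step 1.

Comparing values at each step:
Initial: a=0, y=7
After step 1: a=7, y=7 ← equal!
After step 2: a=-7, y=7
After step 3: a=7, y=-7
After step 4: a=-7, y=-7 ← equal!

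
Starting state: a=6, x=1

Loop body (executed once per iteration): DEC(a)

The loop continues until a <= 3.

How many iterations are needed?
3

Tracing iterations:
Initial: a=6, x=1
After iteration 1: a=5, x=1
After iteration 2: a=4, x=1
After iteration 3: a=3, x=1
a <= 3 now holds, so the loop exits after 3 iterations.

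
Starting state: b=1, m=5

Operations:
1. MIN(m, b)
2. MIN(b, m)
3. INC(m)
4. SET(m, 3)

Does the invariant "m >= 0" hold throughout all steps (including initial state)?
Yes

The invariant holds at every step.

State at each step:
Initial: b=1, m=5
After step 1: b=1, m=1
After step 2: b=1, m=1
After step 3: b=1, m=2
After step 4: b=1, m=3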